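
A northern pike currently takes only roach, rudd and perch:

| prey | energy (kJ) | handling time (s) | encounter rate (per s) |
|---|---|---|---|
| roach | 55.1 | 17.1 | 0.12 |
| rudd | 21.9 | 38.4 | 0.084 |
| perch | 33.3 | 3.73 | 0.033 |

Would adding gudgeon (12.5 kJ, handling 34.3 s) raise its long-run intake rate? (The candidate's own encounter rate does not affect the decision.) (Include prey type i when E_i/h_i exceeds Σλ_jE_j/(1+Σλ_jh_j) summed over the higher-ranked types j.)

Intake rate on the current diet: R = (0.12×55.1 + 0.084×21.9 + 0.033×33.3) / (1 + 0.12×17.1 + 0.084×38.4 + 0.033×3.73) = 9.55/6.401 = 1.492 kJ/s.
Profitability of gudgeon: 12.5/34.3 = 0.3644 kJ/s.
0.3644 < 1.492, so adding gudgeon would lower the average — exclude it.

No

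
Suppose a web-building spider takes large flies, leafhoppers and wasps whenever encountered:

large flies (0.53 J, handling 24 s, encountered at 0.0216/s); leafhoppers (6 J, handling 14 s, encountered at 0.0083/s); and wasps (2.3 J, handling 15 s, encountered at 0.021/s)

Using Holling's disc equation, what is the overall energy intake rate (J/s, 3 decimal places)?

Energy encountered per unit search time: 0.0216×0.53 + 0.0083×6 + 0.021×2.3 = 0.1095 J/s.
Handling time per unit search time: 0.0216×24 + 0.0083×14 + 0.021×15 = 0.9496.
Rate = 0.1095/(1 + 0.9496) = 0.05619 J/s.

0.056 J/s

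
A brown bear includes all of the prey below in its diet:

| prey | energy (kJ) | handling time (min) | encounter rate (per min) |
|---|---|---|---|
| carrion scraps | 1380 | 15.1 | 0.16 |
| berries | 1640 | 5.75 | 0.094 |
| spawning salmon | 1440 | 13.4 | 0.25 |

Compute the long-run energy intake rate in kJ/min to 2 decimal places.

Energy encountered per unit search time: 0.16×1380 + 0.094×1640 + 0.25×1440 = 735 kJ/min.
Handling time per unit search time: 0.16×15.1 + 0.094×5.75 + 0.25×13.4 = 6.306.
Rate = 735/(1 + 6.306) = 100.6 kJ/min.

100.59 kJ/min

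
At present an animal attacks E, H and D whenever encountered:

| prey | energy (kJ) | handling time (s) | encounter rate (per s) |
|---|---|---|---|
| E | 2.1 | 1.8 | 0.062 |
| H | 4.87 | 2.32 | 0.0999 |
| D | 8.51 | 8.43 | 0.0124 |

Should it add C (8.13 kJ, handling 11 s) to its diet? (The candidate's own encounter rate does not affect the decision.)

On E, H and D alone, R = ΣλE/(1+Σλh) = 0.7222/1.448 = 0.4988 kJ/s.
C: E/h = 8.13/11 = 0.7391 kJ/s.
Since 0.7391 > R, including C increases the long-run rate.

Yes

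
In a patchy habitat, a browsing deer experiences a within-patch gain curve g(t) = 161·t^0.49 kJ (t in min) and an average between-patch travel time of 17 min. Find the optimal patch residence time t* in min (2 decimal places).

16.33 min

Maximise g(t)/(T+t): set derivative to zero → g'(t)(T+t) = g(t).
g'(t) = 0.49·161·t^-0.51. Setting 0.49·161·t^-0.51 = 161·t^0.49/(17+t) gives 0.49(17+t) = t, so 0.51·t = 0.49×17.
t* = 0.49×17/0.51 = 16.33 min.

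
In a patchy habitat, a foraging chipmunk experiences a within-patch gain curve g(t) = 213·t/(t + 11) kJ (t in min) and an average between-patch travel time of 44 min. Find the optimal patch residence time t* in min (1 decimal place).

22.0 min

By the marginal value theorem, leave when the instantaneous gain rate g'(t) equals the habitat-wide average g(t)/(T + t).
g'(t) = 213·11/(t + 11)². Setting 213·11/(t+11)² = 213t/[(t+11)(44+t)] gives 11(44+t) = t(t+11), so t² = 11×44 = 484.
t* = √484 = 22 min.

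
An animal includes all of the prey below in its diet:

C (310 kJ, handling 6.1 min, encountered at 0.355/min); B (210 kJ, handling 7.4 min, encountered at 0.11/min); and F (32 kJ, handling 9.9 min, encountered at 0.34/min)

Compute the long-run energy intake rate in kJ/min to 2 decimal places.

Energy encountered per unit search time: 0.355×310 + 0.11×210 + 0.34×32 = 144 kJ/min.
Handling time per unit search time: 0.355×6.1 + 0.11×7.4 + 0.34×9.9 = 6.346.
Rate = 144/(1 + 6.346) = 19.61 kJ/min.

19.61 kJ/min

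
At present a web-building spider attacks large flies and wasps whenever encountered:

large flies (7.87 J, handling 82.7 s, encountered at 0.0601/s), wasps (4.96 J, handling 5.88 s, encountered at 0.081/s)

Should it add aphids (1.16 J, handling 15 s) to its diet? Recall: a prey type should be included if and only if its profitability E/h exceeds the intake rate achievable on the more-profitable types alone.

No

Current rate: (0.0601×7.87 + 0.081×4.96)/(1 + 0.0601×82.7 + 0.081×5.88) = 0.1357 J/s.
aphids: E/h = 1.16/15 = 0.07733 J/s.
Since 0.07733 < R, time spent handling aphids is better spent searching.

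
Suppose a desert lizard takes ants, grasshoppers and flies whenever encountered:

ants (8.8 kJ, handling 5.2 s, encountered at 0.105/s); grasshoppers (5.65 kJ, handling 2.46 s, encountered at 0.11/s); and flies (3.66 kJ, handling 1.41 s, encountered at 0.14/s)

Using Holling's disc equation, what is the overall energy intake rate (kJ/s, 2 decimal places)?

Energy encountered per unit search time: 0.105×8.8 + 0.11×5.65 + 0.14×3.66 = 2.058 kJ/s.
Handling time per unit search time: 0.105×5.2 + 0.11×2.46 + 0.14×1.41 = 1.014.
Rate = 2.058/(1 + 1.014) = 1.022 kJ/s.

1.02 kJ/s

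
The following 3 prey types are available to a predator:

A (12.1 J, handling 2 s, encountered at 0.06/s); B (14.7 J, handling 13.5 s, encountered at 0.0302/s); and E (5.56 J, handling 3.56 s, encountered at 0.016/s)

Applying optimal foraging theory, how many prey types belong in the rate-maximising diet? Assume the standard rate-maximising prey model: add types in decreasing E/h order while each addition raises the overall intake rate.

Profitabilities (E/h, J/s): A 6.05, E 1.56, B 1.09. Add prey in this order while the next type's profitability exceeds the intake rate on those already taken.
Rate on top 1: 0.6482. E: 1.56 > 0.6482 → include.
Rate on top 2: 0.6924. B: 1.09 > 0.6924 → include.
Optimal diet: A, E, B — 3 of 3 types.

3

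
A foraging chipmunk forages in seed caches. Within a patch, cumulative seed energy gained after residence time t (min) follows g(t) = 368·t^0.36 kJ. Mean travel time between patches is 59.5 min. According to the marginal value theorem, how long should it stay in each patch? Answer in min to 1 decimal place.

33.5 min

By the marginal value theorem, leave when the instantaneous gain rate g'(t) equals the habitat-wide average g(t)/(T + t).
g'(t) = 0.36·368·t^-0.64. Setting 0.36·368·t^-0.64 = 368·t^0.36/(59.5+t) gives 0.36(59.5+t) = t, so 0.64·t = 0.36×59.5.
t* = 0.36×59.5/0.64 = 33.47 min.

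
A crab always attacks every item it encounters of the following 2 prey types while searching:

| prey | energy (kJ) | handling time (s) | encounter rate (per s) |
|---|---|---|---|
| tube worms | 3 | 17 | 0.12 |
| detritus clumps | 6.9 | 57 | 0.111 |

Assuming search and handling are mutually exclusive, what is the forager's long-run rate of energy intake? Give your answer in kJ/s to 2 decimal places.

0.12 kJ/s

R = Σλ_iE_i / (1 + Σλ_ih_i)
Numerator: 0.12×3 + 0.111×6.9 = 1.126
Denominator: 1 + 0.12×17 + 0.111×57 = 9.367
R = 1.126/9.367 = 0.1202 kJ/s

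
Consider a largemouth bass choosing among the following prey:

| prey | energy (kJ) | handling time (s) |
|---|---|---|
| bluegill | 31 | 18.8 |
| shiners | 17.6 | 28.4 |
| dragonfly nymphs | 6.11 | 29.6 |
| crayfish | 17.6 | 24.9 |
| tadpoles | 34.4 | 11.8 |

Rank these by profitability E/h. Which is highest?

tadpoles

In descending order of E/h:
tadpoles: 34.4/11.8 = 2.92 kJ/s
bluegill: 31/18.8 = 1.65 kJ/s
crayfish: 17.6/24.9 = 0.707 kJ/s
shiners: 17.6/28.4 = 0.62 kJ/s
dragonfly nymphs: 6.11/29.6 = 0.206 kJ/s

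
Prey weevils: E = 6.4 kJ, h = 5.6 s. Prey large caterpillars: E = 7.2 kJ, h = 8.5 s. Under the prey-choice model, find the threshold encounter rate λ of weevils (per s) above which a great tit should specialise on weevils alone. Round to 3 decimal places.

At the threshold, the rate on weevils alone equals the profitability of large caterpillars: λ·6.4/(1 + λ·5.6) = 7.2/8.5 = 0.8471.
Rearranging, λ(6.4 − 0.8471×5.6) = 0.8471, so λ = 0.8471/1.656 = 0.5114 per s.

0.511 per s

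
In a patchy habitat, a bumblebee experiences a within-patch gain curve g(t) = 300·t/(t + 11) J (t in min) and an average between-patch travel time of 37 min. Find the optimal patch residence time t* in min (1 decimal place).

Maximise g(t)/(T+t): set derivative to zero → g'(t)(T+t) = g(t).
g'(t) = 300·11/(t + 11)². Setting 300·11/(t+11)² = 300t/[(t+11)(37+t)] gives 11(37+t) = t(t+11), so t² = 11×37 = 407.
t* = √407 = 20.17 min.

20.2 min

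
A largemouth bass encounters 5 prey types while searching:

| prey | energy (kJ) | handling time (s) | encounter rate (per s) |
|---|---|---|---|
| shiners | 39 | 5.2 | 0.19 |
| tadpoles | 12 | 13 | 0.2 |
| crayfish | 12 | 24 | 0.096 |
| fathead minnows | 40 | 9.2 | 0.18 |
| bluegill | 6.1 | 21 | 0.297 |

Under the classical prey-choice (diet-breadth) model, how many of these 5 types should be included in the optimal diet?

E/h in descending order: shiners 7.5, fathead minnows 4.35, tadpoles 0.923, crayfish 0.5, bluegill 0.29 kJ/s. The optimal diet is the largest prefix of this list for which every included type satisfies E_i/h_i > R on the types above it.
Rate on top 1: 3.727. fathead minnows: 4.35 > 3.727 → include.
Rate on top 2: 4.009. tadpoles: 0.923 < 4.009 → exclude; stop.
Optimal diet: shiners, fathead minnows — 2 of 5 types.

2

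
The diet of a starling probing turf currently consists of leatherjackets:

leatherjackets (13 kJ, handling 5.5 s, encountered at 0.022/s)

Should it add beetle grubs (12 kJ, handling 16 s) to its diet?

Current rate: (0.022×13)/(1 + 0.022×5.5) = 0.2551 kJ/s.
beetle grubs: E/h = 12/16 = 0.75 kJ/s.
0.75 > 0.2551, so adding beetle grubs raises the average — include it.

Yes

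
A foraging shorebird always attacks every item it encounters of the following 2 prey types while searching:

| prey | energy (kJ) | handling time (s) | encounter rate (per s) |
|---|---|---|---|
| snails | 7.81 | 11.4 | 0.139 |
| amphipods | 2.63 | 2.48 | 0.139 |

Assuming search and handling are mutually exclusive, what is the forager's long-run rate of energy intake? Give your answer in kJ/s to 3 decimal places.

0.495 kJ/s

R = Σλ_iE_i / (1 + Σλ_ih_i)
Numerator: 0.139×7.81 + 0.139×2.63 = 1.451
Denominator: 1 + 0.139×11.4 + 0.139×2.48 = 2.929
R = 1.451/2.929 = 0.4954 kJ/s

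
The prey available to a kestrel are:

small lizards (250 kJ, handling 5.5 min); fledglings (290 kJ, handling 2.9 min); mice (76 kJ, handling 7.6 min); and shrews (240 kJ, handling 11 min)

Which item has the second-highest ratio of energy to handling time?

small lizards

Profitability E/h (kJ/min): small lizards = 250/5.5 = 45.5, fledglings = 290/2.9 = 100, mice = 76/7.6 = 10, shrews = 240/11 = 21.8.
Ranked: fledglings > small lizards > shrews > mice.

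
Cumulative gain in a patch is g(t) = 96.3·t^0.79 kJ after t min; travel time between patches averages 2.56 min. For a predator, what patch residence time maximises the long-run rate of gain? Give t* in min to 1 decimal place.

By the marginal value theorem, leave when the instantaneous gain rate g'(t) equals the habitat-wide average g(t)/(T + t).
g'(t) = 0.79·96.3·t^-0.21. Setting 0.79·96.3·t^-0.21 = 96.3·t^0.79/(2.56+t) gives 0.79(2.56+t) = t, so 0.21·t = 0.79×2.56.
t* = 0.79×2.56/0.21 = 9.63 min.

9.6 min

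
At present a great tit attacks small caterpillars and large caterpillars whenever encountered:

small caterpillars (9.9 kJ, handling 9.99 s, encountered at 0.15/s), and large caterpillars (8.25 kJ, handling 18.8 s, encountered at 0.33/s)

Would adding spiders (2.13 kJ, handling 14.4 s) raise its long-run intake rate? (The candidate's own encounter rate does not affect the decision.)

On small caterpillars and large caterpillars alone, R = ΣλE/(1+Σλh) = 4.208/8.703 = 0.4835 kJ/s.
spiders: E/h = 2.13/14.4 = 0.1479 kJ/s.
0.1479 < 0.4835, so adding spiders would lower the average — exclude it.

No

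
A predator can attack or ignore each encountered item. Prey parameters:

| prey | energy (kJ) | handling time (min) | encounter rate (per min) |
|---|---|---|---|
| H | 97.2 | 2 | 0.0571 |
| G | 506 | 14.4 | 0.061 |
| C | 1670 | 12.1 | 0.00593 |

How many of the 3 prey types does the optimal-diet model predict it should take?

3

E/h in descending order: C 138, H 48.6, G 35.1 kJ/min. The optimal diet is the largest prefix of this list for which every included type satisfies E_i/h_i > R on the types above it.
Rate on top 1: 9.24. H: 48.6 > 9.24 → include.
Rate on top 2: 13.03. G: 35.1 > 13.03 → include.
Optimal diet: C, H, G — 3 of 3 types.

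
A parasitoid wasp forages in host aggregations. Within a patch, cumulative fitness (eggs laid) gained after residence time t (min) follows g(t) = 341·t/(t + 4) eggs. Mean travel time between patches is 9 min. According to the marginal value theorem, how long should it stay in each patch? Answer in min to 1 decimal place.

6.0 min

Optimal t* satisfies g'(t*) = g(t*)/(T + t*).
g'(t) = 341·4/(t + 4)². Setting 341·4/(t+4)² = 341t/[(t+4)(9+t)] gives 4(9+t) = t(t+4), so t² = 4×9 = 36.
t* = √36 = 6 min.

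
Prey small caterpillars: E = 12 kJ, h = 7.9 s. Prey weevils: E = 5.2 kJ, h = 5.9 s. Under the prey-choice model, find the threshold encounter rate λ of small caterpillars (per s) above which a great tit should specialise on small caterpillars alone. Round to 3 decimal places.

0.175 per s

The zero-one rule: include weevils iff E₂/h₂ > λE₁/(1+λh₁). Equality gives the switch point.
λE₁h₂ = E₂ + λE₂h₁ ⇒ λ = E₂/(E₁h₂ − E₂h₁) = 5.2/(70.8 − 41.08) = 0.175 per s.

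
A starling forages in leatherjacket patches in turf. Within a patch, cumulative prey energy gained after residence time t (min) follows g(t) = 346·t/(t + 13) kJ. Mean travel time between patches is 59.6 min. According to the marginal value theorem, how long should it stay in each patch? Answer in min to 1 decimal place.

27.8 min

Maximise g(t)/(T+t): set derivative to zero → g'(t)(T+t) = g(t).
g'(t) = 346·13/(t + 13)². Setting 346·13/(t+13)² = 346t/[(t+13)(59.6+t)] gives 13(59.6+t) = t(t+13), so t² = 13×59.6 = 774.8.
t* = √774.8 = 27.84 min.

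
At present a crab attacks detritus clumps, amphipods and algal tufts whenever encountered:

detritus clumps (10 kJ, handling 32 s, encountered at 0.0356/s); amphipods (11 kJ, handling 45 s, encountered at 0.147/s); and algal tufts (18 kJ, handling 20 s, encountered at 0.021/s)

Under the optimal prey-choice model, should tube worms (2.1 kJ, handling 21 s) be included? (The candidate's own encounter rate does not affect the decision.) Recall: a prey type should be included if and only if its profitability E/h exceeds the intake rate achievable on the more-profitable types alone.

No

On detritus clumps, amphipods and algal tufts alone, R = ΣλE/(1+Σλh) = 2.351/9.174 = 0.2563 kJ/s.
Profitability of tube worms: 2.1/21 = 0.1 kJ/s.
Since 0.1 < R, time spent handling tube worms is better spent searching.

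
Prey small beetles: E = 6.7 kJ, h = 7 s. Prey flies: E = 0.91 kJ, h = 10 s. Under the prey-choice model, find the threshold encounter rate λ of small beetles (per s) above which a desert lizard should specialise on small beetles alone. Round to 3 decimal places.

Drop flies once their profitability E₂/h₂ falls below the rate achievable on small beetles alone: E₂/h₂ = λE₁/(1 + λh₁).
Solve for λ: λE₁h₂ = E₂(1 + λh₁) → λ(E₁h₂ − E₂h₁) = E₂ → λ = E₂/(E₁h₂ − E₂h₁).
λ = 0.91/(6.7×10 − 0.91×7) = 0.91/60.63 = 0.01501 per s.

0.015 per s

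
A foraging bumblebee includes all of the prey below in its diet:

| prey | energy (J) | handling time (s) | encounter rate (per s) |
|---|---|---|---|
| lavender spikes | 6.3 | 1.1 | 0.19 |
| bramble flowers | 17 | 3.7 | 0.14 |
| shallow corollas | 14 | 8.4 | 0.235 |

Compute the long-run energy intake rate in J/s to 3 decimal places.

R = Σλ_iE_i / (1 + Σλ_ih_i)
Numerator: 0.19×6.3 + 0.14×17 + 0.235×14 = 6.867
Denominator: 1 + 0.19×1.1 + 0.14×3.7 + 0.235×8.4 = 3.701
R = 6.867/3.701 = 1.855 J/s

1.855 J/s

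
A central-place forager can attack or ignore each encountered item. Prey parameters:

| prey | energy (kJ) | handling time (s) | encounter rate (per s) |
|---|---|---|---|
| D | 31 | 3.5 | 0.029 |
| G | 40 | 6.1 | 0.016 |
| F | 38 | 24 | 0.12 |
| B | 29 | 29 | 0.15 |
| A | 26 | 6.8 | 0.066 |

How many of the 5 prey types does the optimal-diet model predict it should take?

3

E/h in descending order: D 8.86, G 6.56, A 3.82, F 1.58, B 1 kJ/s. The optimal diet is the largest prefix of this list for which every included type satisfies E_i/h_i > R on the types above it.
Rate on top 1: 0.8162. G: 6.56 > 0.8162 → include.
Rate on top 2: 1.283. A: 3.82 > 1.283 → include.
Rate on top 3: 1.975. F: 1.58 < 1.975 → exclude; stop.
Optimal diet: D, G, A — 3 of 5 types.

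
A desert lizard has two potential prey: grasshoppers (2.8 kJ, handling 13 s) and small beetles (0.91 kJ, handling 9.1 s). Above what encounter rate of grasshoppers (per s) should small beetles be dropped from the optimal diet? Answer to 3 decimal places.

Drop small beetles once their profitability E₂/h₂ falls below the rate achievable on grasshoppers alone: E₂/h₂ = λE₁/(1 + λh₁).
Solve for λ: λE₁h₂ = E₂(1 + λh₁) → λ(E₁h₂ − E₂h₁) = E₂ → λ = E₂/(E₁h₂ − E₂h₁).
λ = 0.91/(2.8×9.1 − 0.91×13) = 0.91/13.65 = 0.06667 per s.

0.067 per s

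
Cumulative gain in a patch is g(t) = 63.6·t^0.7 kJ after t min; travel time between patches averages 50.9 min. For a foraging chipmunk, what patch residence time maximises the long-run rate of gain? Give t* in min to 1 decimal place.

118.8 min

By the marginal value theorem, leave when the instantaneous gain rate g'(t) equals the habitat-wide average g(t)/(T + t).
g'(t) = 0.7·63.6·t^-0.3. Setting 0.7·63.6·t^-0.3 = 63.6·t^0.7/(50.9+t) gives 0.7(50.9+t) = t, so 0.30·t = 0.7×50.9.
t* = 0.7×50.9/0.30 = 118.8 min.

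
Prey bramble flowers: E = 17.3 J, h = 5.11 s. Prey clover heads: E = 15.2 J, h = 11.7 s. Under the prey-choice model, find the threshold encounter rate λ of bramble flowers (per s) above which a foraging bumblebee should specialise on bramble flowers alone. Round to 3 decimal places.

At the threshold, the rate on bramble flowers alone equals the profitability of clover heads: λ·17.3/(1 + λ·5.11) = 15.2/11.7 = 1.299.
Rearranging, λ(17.3 − 1.299×5.11) = 1.299, so λ = 1.299/10.66 = 0.1219 per s.

0.122 per s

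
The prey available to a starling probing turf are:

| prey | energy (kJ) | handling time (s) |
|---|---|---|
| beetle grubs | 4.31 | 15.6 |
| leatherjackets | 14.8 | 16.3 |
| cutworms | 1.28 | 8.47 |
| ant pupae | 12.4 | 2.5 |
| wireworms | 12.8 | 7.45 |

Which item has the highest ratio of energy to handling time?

ant pupae

Profitability E/h (kJ/s): beetle grubs = 4.31/15.6 = 0.276, leatherjackets = 14.8/16.3 = 0.908, cutworms = 1.28/8.47 = 0.151, ant pupae = 12.4/2.5 = 4.96, wireworms = 12.8/7.45 = 1.72.
Ranked: ant pupae > wireworms > leatherjackets > beetle grubs > cutworms.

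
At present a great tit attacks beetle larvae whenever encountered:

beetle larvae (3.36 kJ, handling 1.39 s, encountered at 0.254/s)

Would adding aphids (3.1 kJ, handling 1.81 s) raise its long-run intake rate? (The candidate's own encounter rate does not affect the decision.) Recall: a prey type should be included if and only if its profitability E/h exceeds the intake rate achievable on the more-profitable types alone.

Intake rate on the current diet: R = (0.254×3.36) / (1 + 0.254×1.39) = 0.8534/1.353 = 0.6307 kJ/s.
Profitability of aphids: 3.1/1.81 = 1.713 kJ/s.
1.713 > 0.6307, so adding aphids raises the average — include it.

Yes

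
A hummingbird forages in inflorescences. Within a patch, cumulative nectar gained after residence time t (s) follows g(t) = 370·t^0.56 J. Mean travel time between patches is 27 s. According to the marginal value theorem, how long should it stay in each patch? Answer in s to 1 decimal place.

34.4 s

Optimal t* satisfies g'(t*) = g(t*)/(T + t*).
g'(t) = 0.56·370·t^-0.44. Setting 0.56·370·t^-0.44 = 370·t^0.56/(27+t) gives 0.56(27+t) = t, so 0.44·t = 0.56×27.
t* = 0.56×27/0.44 = 34.36 s.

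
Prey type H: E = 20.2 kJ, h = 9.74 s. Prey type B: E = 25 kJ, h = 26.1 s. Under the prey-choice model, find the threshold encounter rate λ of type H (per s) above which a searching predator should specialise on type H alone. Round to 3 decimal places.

0.088 per s

Drop type B once their profitability E₂/h₂ falls below the rate achievable on type H alone: E₂/h₂ = λE₁/(1 + λh₁).
Solve for λ: λE₁h₂ = E₂(1 + λh₁) → λ(E₁h₂ − E₂h₁) = E₂ → λ = E₂/(E₁h₂ − E₂h₁).
λ = 25/(20.2×26.1 − 25×9.74) = 25/283.7 = 0.08812 per s.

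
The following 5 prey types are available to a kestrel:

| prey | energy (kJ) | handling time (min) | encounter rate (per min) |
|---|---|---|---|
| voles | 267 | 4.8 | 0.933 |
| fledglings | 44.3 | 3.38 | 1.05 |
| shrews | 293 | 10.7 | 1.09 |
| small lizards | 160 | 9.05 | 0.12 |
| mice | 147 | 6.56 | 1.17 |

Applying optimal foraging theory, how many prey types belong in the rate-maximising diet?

Profitabilities (E/h, kJ/min): voles 55.6, shrews 27.4, mice 22.4, small lizards 17.7, fledglings 13.1. Add prey in this order while the next type's profitability exceeds the intake rate on those already taken.
Rate on top 1: 45.47. shrews: 27.4 < 45.47 → exclude; stop.
Optimal diet: voles — 1 of 5 types.

1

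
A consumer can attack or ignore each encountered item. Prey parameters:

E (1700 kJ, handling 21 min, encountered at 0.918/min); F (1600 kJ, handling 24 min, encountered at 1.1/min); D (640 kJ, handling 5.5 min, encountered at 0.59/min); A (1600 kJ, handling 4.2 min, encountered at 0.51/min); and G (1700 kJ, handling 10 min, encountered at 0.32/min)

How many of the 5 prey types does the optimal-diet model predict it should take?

E/h in descending order: A 381, G 170, D 116, E 81, F 66.7 kJ/min. The optimal diet is the largest prefix of this list for which every included type satisfies E_i/h_i > R on the types above it.
Rate on top 1: 259.7. G: 170 < 259.7 → exclude; stop.
Optimal diet: A — 1 of 5 types.

1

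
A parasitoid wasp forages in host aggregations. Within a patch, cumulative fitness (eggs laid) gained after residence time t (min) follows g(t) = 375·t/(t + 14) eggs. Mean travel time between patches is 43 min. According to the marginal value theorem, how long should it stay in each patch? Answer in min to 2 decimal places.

24.54 min

Maximise g(t)/(T+t): set derivative to zero → g'(t)(T+t) = g(t).
g'(t) = 375·14/(t + 14)². Setting 375·14/(t+14)² = 375t/[(t+14)(43+t)] gives 14(43+t) = t(t+14), so t² = 14×43 = 602.
t* = √602 = 24.54 min.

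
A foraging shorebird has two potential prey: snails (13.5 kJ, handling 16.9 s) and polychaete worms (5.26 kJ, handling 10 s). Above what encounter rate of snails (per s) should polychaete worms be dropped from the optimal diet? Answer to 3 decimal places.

The zero-one rule: include polychaete worms iff E₂/h₂ > λE₁/(1+λh₁). Equality gives the switch point.
λE₁h₂ = E₂ + λE₂h₁ ⇒ λ = E₂/(E₁h₂ − E₂h₁) = 5.26/(135 − 88.89) = 0.1141 per s.

0.114 per s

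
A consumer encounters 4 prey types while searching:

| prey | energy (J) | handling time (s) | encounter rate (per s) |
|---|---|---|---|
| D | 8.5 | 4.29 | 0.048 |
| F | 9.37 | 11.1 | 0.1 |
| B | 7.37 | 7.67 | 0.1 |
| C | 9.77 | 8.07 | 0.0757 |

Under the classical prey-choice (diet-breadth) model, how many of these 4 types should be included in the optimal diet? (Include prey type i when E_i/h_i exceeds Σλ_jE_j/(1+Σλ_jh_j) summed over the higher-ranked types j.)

Rank by E/h (J/s): D 1.98, C 1.21, B 0.961, F 0.844. Include each in turn until the next type's E/h falls below the running intake rate.
Rate on top 1: 0.3383. C: 1.21 > 0.3383 → include.
Rate on top 2: 0.6316. B: 0.961 > 0.6316 → include.
Rate on top 3: 0.7294. F: 0.844 > 0.7294 → include.
Optimal diet: D, C, B, F — 4 of 4 types.

4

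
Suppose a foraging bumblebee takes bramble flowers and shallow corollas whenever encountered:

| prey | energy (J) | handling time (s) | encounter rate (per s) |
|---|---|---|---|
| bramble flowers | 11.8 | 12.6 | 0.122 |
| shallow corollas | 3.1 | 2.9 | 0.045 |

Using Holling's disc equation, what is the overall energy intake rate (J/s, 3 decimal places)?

0.592 J/s

Energy encountered per unit search time: 0.122×11.8 + 0.045×3.1 = 1.579 J/s.
Handling time per unit search time: 0.122×12.6 + 0.045×2.9 = 1.668.
Rate = 1.579/(1 + 1.668) = 0.5919 J/s.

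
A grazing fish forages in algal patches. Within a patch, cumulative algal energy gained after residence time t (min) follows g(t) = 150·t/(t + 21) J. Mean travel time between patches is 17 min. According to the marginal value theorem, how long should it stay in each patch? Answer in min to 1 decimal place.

18.9 min

By the marginal value theorem, leave when the instantaneous gain rate g'(t) equals the habitat-wide average g(t)/(T + t).
g'(t) = 150·21/(t + 21)². Setting 150·21/(t+21)² = 150t/[(t+21)(17+t)] gives 21(17+t) = t(t+21), so t² = 21×17 = 357.
t* = √357 = 18.89 min.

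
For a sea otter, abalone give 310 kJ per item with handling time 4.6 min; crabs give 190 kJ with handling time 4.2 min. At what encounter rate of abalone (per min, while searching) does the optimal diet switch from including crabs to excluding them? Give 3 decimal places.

The zero-one rule: include crabs iff E₂/h₂ > λE₁/(1+λh₁). Equality gives the switch point.
λE₁h₂ = E₂ + λE₂h₁ ⇒ λ = E₂/(E₁h₂ − E₂h₁) = 190/(1302 − 874) = 0.4439 per min.

0.444 per min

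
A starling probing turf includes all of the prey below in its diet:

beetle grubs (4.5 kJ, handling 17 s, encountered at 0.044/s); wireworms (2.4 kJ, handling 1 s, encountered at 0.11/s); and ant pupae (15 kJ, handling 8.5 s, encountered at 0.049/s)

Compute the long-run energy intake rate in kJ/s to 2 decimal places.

R = Σλ_iE_i / (1 + Σλ_ih_i)
Numerator: 0.044×4.5 + 0.11×2.4 + 0.049×15 = 1.197
Denominator: 1 + 0.044×17 + 0.11×1 + 0.049×8.5 = 2.274
R = 1.197/2.274 = 0.5263 kJ/s

0.53 kJ/s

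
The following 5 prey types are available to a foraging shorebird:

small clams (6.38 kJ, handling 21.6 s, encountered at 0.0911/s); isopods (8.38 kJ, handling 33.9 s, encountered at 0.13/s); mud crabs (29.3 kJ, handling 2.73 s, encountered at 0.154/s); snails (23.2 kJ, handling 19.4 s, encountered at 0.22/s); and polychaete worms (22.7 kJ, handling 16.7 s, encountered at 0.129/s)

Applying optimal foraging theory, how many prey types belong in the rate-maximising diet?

Rank by E/h (kJ/s): mud crabs 10.7, polychaete worms 1.36, snails 1.2, small clams 0.295, isopods 0.247. Include each in turn until the next type's E/h falls below the running intake rate.
Rate on top 1: 3.177. polychaete worms: 1.36 < 3.177 → exclude; stop.
Optimal diet: mud crabs — 1 of 5 types.

1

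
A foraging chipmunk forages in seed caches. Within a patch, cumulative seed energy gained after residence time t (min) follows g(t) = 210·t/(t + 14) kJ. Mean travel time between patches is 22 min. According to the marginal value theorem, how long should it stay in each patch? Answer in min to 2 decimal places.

17.55 min

Optimal t* satisfies g'(t*) = g(t*)/(T + t*).
g'(t) = 210·14/(t + 14)². Setting 210·14/(t+14)² = 210t/[(t+14)(22+t)] gives 14(22+t) = t(t+14), so t² = 14×22 = 308.
t* = √308 = 17.55 min.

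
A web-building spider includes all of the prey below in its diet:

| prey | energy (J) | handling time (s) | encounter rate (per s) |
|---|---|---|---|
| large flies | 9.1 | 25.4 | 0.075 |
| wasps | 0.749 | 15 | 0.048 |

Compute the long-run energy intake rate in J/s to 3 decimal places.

0.198 J/s

R = (0.075×9.1 + 0.048×0.749) / (1 + 0.075×25.4 + 0.048×15) = 0.7185/3.625 = 0.1982 J/s.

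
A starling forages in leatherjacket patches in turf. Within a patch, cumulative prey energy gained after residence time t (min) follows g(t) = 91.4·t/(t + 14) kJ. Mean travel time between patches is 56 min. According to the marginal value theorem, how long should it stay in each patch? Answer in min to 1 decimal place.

28.0 min

By the marginal value theorem, leave when the instantaneous gain rate g'(t) equals the habitat-wide average g(t)/(T + t).
g'(t) = 91.4·14/(t + 14)². Setting 91.4·14/(t+14)² = 91.4t/[(t+14)(56+t)] gives 14(56+t) = t(t+14), so t² = 14×56 = 784.
t* = √784 = 28 min.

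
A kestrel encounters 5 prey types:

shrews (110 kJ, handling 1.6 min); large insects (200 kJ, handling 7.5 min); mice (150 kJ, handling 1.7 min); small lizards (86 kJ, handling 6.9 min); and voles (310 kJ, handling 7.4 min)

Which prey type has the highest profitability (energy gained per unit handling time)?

mice

Profitability E/h (kJ/min): shrews = 110/1.6 = 68.8, large insects = 200/7.5 = 26.7, mice = 150/1.7 = 88.2, small lizards = 86/6.9 = 12.5, voles = 310/7.4 = 41.9.
Ranked: mice > shrews > voles > large insects > small lizards.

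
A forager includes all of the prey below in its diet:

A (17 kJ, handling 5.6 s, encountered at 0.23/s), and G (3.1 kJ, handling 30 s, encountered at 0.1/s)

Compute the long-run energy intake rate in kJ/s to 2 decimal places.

R = Σλ_iE_i / (1 + Σλ_ih_i)
Numerator: 0.23×17 + 0.1×3.1 = 4.22
Denominator: 1 + 0.23×5.6 + 0.1×30 = 5.288
R = 4.22/5.288 = 0.798 kJ/s

0.80 kJ/s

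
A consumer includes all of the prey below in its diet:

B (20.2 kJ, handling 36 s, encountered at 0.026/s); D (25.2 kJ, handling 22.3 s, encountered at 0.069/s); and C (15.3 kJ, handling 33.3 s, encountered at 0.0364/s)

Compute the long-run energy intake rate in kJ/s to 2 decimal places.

0.60 kJ/s

Energy encountered per unit search time: 0.026×20.2 + 0.069×25.2 + 0.0364×15.3 = 2.821 kJ/s.
Handling time per unit search time: 0.026×36 + 0.069×22.3 + 0.0364×33.3 = 3.687.
Rate = 2.821/(1 + 3.687) = 0.6019 kJ/s.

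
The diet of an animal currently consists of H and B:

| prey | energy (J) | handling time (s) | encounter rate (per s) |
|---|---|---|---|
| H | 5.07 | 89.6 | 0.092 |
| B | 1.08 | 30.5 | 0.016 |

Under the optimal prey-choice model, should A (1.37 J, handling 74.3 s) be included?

On H and B alone, R = ΣλE/(1+Σλh) = 0.4837/9.731 = 0.04971 J/s.
Profitability of A: 1.37/74.3 = 0.01844 J/s.
Since 0.01844 < R, time spent handling A is better spent searching.

No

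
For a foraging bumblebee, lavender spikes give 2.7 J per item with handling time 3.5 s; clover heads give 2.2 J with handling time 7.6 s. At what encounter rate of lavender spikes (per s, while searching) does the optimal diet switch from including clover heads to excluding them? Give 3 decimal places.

0.172 per s

At the threshold, the rate on lavender spikes alone equals the profitability of clover heads: λ·2.7/(1 + λ·3.5) = 2.2/7.6 = 0.2895.
Rearranging, λ(2.7 − 0.2895×3.5) = 0.2895, so λ = 0.2895/1.687 = 0.1716 per s.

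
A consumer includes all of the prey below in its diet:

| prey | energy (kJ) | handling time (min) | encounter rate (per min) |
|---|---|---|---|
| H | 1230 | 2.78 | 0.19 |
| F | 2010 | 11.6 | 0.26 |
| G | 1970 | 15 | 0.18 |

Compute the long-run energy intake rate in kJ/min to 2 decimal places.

153.35 kJ/min

R = (0.19×1230 + 0.26×2010 + 0.18×1970) / (1 + 0.19×2.78 + 0.26×11.6 + 0.18×15) = 1111/7.244 = 153.4 kJ/min.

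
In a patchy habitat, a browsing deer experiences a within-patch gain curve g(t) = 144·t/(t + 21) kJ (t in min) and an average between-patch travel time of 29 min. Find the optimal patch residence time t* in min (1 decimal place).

Optimal t* satisfies g'(t*) = g(t*)/(T + t*).
g'(t) = 144·21/(t + 21)². Setting 144·21/(t+21)² = 144t/[(t+21)(29+t)] gives 21(29+t) = t(t+21), so t² = 21×29 = 609.
t* = √609 = 24.68 min.

24.7 min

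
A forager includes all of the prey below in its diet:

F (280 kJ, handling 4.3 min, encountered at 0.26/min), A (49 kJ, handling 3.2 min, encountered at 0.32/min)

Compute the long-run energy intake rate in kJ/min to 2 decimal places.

28.16 kJ/min

Energy encountered per unit search time: 0.26×280 + 0.32×49 = 88.48 kJ/min.
Handling time per unit search time: 0.26×4.3 + 0.32×3.2 = 2.142.
Rate = 88.48/(1 + 2.142) = 28.16 kJ/min.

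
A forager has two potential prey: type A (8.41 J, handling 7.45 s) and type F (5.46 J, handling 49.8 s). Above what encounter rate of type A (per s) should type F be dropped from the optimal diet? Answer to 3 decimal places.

Drop type F once their profitability E₂/h₂ falls below the rate achievable on type A alone: E₂/h₂ = λE₁/(1 + λh₁).
Solve for λ: λE₁h₂ = E₂(1 + λh₁) → λ(E₁h₂ − E₂h₁) = E₂ → λ = E₂/(E₁h₂ − E₂h₁).
λ = 5.46/(8.41×49.8 − 5.46×7.45) = 5.46/378.1 = 0.01444 per s.

0.014 per s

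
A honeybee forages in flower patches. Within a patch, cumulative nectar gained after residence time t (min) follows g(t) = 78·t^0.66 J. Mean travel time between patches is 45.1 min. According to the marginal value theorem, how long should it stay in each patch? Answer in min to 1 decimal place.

By the marginal value theorem, leave when the instantaneous gain rate g'(t) equals the habitat-wide average g(t)/(T + t).
g'(t) = 0.66·78·t^-0.34. Setting 0.66·78·t^-0.34 = 78·t^0.66/(45.1+t) gives 0.66(45.1+t) = t, so 0.34·t = 0.66×45.1.
t* = 0.66×45.1/0.34 = 87.55 min.

87.5 min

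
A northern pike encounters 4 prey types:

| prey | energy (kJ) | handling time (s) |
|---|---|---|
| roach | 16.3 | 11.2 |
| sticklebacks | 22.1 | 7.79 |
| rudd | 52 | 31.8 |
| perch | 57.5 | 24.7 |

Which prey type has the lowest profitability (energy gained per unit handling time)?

In descending order of E/h:
sticklebacks: 22.1/7.79 = 2.84 kJ/s
perch: 57.5/24.7 = 2.33 kJ/s
rudd: 52/31.8 = 1.64 kJ/s
roach: 16.3/11.2 = 1.46 kJ/s

roach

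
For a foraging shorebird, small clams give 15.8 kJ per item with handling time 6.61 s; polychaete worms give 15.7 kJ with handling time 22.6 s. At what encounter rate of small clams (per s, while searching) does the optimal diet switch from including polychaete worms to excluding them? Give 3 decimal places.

0.062 per s

At the threshold, the rate on small clams alone equals the profitability of polychaete worms: λ·15.8/(1 + λ·6.61) = 15.7/22.6 = 0.6947.
Rearranging, λ(15.8 − 0.6947×6.61) = 0.6947, so λ = 0.6947/11.21 = 0.06198 per s.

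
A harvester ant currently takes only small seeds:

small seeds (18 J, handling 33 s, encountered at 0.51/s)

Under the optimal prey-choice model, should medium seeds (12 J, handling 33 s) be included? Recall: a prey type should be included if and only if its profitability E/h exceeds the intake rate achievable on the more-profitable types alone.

No

On small seeds alone, R = ΣλE/(1+Σλh) = 9.18/17.83 = 0.5149 J/s.
medium seeds: E/h = 12/33 = 0.3636 J/s.
Since 0.3636 < R, time spent handling medium seeds is better spent searching.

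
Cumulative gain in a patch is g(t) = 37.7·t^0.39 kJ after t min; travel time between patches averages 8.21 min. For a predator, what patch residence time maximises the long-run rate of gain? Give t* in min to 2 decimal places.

5.25 min

Maximise g(t)/(T+t): set derivative to zero → g'(t)(T+t) = g(t).
g'(t) = 0.39·37.7·t^-0.61. Setting 0.39·37.7·t^-0.61 = 37.7·t^0.39/(8.21+t) gives 0.39(8.21+t) = t, so 0.61·t = 0.39×8.21.
t* = 0.39×8.21/0.61 = 5.249 min.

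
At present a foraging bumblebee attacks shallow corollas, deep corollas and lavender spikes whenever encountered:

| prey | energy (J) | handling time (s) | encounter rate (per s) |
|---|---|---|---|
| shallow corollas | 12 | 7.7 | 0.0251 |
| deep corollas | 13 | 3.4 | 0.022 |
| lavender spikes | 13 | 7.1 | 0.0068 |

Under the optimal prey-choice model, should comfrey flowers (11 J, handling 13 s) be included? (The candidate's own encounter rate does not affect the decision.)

Current rate: (0.0251×12 + 0.022×13 + 0.0068×13)/(1 + 0.0251×7.7 + 0.022×3.4 + 0.0068×7.1) = 0.5132 J/s.
comfrey flowers: E/h = 11/13 = 0.8462 J/s.
0.8462 > 0.5132, so adding comfrey flowers raises the average — include it.

Yes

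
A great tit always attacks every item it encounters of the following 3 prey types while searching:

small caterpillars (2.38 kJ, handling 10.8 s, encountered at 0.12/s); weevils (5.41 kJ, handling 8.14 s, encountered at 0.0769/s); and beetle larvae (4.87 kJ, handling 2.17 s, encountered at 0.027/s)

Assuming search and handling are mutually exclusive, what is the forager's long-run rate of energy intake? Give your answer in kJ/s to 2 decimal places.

0.28 kJ/s

Energy encountered per unit search time: 0.12×2.38 + 0.0769×5.41 + 0.027×4.87 = 0.8331 kJ/s.
Handling time per unit search time: 0.12×10.8 + 0.0769×8.14 + 0.027×2.17 = 1.981.
Rate = 0.8331/(1 + 1.981) = 0.2795 kJ/s.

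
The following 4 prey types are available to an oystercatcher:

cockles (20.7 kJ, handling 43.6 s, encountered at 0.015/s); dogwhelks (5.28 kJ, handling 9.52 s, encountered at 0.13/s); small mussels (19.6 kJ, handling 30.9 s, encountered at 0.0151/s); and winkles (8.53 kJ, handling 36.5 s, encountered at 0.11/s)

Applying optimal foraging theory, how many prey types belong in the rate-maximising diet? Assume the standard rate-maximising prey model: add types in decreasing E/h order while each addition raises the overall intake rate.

3

Profitabilities (E/h, kJ/s): small mussels 0.634, dogwhelks 0.555, cockles 0.475, winkles 0.234. Add prey in this order while the next type's profitability exceeds the intake rate on those already taken.
Rate on top 1: 0.2018. dogwhelks: 0.555 > 0.2018 → include.
Rate on top 2: 0.3633. cockles: 0.475 > 0.3633 → include.
Rate on top 3: 0.385. winkles: 0.234 < 0.385 → exclude; stop.
Optimal diet: small mussels, dogwhelks, cockles — 3 of 4 types.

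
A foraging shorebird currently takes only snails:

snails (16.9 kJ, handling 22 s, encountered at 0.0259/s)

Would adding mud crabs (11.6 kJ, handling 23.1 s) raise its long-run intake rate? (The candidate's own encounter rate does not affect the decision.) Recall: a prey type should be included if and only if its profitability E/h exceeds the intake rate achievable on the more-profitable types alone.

Yes

On snails alone, R = ΣλE/(1+Σλh) = 0.4377/1.57 = 0.2788 kJ/s.
Profitability of mud crabs: 11.6/23.1 = 0.5022 kJ/s.
Since 0.5022 > R, including mud crabs increases the long-run rate.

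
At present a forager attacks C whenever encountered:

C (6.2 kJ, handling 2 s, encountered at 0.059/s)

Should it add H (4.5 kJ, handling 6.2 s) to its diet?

Yes

Intake rate on the current diet: R = (0.059×6.2) / (1 + 0.059×2) = 0.3658/1.118 = 0.3272 kJ/s.
H: E/h = 4.5/6.2 = 0.7258 kJ/s.
0.7258 > 0.3272, so adding H raises the average — include it.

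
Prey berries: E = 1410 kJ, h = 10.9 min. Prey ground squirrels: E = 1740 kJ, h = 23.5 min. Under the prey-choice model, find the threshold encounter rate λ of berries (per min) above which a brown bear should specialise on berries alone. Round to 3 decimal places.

Drop ground squirrels once their profitability E₂/h₂ falls below the rate achievable on berries alone: E₂/h₂ = λE₁/(1 + λh₁).
Solve for λ: λE₁h₂ = E₂(1 + λh₁) → λ(E₁h₂ − E₂h₁) = E₂ → λ = E₂/(E₁h₂ − E₂h₁).
λ = 1740/(1410×23.5 − 1740×10.9) = 1740/1.417e+04 = 0.1228 per min.

0.123 per min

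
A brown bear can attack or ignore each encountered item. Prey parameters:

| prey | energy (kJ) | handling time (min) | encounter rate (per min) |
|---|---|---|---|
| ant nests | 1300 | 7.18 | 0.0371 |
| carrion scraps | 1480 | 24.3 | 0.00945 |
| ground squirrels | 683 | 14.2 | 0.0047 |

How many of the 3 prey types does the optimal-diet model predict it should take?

3

E/h in descending order: ant nests 181, carrion scraps 60.9, ground squirrels 48.1 kJ/min. The optimal diet is the largest prefix of this list for which every included type satisfies E_i/h_i > R on the types above it.
Rate on top 1: 38.08. carrion scraps: 60.9 > 38.08 → include.
Rate on top 2: 41.59. ground squirrels: 48.1 > 41.59 → include.
Optimal diet: ant nests, carrion scraps, ground squirrels — 3 of 3 types.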